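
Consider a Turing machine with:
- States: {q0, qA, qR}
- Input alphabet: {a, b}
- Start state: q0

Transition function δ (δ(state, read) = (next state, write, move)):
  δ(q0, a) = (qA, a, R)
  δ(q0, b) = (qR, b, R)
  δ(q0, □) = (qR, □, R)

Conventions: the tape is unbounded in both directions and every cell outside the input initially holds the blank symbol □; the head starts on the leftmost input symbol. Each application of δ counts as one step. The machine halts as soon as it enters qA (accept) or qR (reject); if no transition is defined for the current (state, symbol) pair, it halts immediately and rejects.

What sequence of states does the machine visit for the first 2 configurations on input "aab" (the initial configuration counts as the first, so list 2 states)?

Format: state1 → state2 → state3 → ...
Step 0: [q0]aab (head at position 0)
Step 1: δ(q0, a) = (qA, a, R)  ⊢  a[qA]ab (head at position 1)
Reading off the states of these 2 configurations: q0 → qA

Final answer: q0 → qA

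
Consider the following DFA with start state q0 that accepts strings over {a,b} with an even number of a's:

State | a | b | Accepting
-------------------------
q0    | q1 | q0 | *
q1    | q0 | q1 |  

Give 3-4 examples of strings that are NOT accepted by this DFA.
Any strings that end in a non-accepting state work; for example:
"ba": q0 → q0 → q1; q1 is not accepting → rejected
"bab": q0 → q0 → q1 → q1; q1 is not accepting → rejected
"aaba": q0 → q1 → q0 → q0 → q1; q1 is not accepting → rejected
"abbb": q0 → q1 → q1 → q1 → q1; q1 is not accepting → rejected

Final answer: "ba", "bab", "aaba", "abbb"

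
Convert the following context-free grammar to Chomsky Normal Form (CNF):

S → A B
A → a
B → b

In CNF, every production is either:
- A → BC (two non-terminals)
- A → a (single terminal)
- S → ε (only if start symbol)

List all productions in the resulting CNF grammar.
The grammar has no ε-productions or unit productions to eliminate.
S → A B is already in CNF (two non-terminals) – keep it.
A → a is already in CNF (single terminal) – keep it.
B → b is already in CNF (single terminal) – keep it.
Resulting CNF grammar (3 productions): A → a; B → b; S → A B

Final answer: A → a; B → b; S → A B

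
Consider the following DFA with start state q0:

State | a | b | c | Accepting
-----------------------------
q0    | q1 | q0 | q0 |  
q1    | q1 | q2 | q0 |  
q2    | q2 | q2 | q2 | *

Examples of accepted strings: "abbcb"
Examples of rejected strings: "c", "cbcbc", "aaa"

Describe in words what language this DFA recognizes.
strings over {a,b,c} containing 'ab' as substring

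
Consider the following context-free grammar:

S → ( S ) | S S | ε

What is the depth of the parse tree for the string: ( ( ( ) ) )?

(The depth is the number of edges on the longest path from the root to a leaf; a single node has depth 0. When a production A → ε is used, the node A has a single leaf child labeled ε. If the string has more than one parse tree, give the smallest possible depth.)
The string is 3 nested pairs. The shallowest parse tree applies S → ( S ) 3 times (one node per nested pair, each a child of the previous) and then S → ε in the middle.
S nodes at depths 0..3, ε leaf at depth 4; parentheses leaves are at depths 1..3.
(Using S → S S with an S → ε child anywhere only adds levels, so it cannot give a shallower tree.)
Depth = 4.

Final answer: 4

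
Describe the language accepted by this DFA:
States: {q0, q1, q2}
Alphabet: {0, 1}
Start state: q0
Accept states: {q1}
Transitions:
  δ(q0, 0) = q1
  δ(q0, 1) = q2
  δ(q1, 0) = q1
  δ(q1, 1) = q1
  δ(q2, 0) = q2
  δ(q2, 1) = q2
Analyzing the DFA structure:
Start state: q0
Accept states: {q1}
Interpreting what each state remembers (checking against the transitions):
  q0: nothing has been read yet
  q1: the first symbol was 0
  q2: the first symbol was 1 (trap state)
  δ(q0, 0): in q0 (nothing has been read yet), after reading 0 we have: the first symbol was 0 → q1
  δ(q0, 1): in q0 (nothing has been read yet), after reading 1 we have: the first symbol was 1 (trap state) → q2
  δ(q1, 0): in q1 (the first symbol was 0), after reading 0 we have: the first symbol was 0 → q1
  δ(q1, 1): in q1 (the first symbol was 0), after reading 1 we have: the first symbol was 0 → q1
  δ(q2, 0): in q2 (the first symbol was 1 (trap state)), after reading 0 we have: the first symbol was 1 (trap state) → q2
  δ(q2, 1): in q2 (the first symbol was 1 (trap state)), after reading 1 we have: the first symbol was 1 (trap state) → q2
A string is accepted iff it ends in {q1}, i.e. the first symbol was 0.
Language: All binary strings starting with 0

Final answer: All binary strings starting with 0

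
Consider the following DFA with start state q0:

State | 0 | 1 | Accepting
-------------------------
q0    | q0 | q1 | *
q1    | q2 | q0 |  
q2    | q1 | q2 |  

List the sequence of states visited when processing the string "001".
q0 → q0 → q0 → q1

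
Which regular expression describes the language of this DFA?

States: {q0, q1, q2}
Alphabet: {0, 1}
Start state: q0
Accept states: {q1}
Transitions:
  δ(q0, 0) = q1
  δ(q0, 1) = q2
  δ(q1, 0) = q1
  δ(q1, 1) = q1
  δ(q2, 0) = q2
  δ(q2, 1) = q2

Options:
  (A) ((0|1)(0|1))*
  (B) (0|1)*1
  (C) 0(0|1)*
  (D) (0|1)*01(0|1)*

Testing sample strings against the DFA:
  '01111' -> accepted
  '001' -> accepted
  '11111' -> rejected
  '01' -> accepted
Checking each option for a counterexample:
  (A) ((0|1)(0|1))*: ε is rejected by the DFA but matches the regex → eliminated
  (B) (0|1)*1: '0' is accepted by the DFA but does not match the regex → eliminated
  (C) 0(0|1)*: agrees with the DFA on all strings of length ≤ 4
  (D) (0|1)*01(0|1)*: '0' is accepted by the DFA but does not match the regex → eliminated
Only (C) 0(0|1)* is consistent with the DFA.

Final answer: (C) 0(0|1)*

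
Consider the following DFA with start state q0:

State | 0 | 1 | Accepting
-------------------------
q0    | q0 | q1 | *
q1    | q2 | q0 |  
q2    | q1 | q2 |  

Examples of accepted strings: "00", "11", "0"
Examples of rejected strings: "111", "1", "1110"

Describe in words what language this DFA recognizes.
binary numbers divisible by 3 (treating the string as a binary integer; leading zeros allowed, the empty string counts as 0)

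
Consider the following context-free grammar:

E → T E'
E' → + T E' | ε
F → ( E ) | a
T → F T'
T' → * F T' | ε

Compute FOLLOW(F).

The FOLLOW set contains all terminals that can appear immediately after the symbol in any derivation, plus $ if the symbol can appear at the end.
Useful FIRST sets: FIRST(E') = {+, ε}, FIRST(T') = {*, ε} (both E' and T' are nullable).
FOLLOW(E): E is the start symbol → $; E appears in F → ( E ) followed by ')' → FOLLOW(E) = {), $}.
FOLLOW(E'): E' appears at the right end of E → T E' and of E' → + T E', so FOLLOW(E') ⊇ FOLLOW(E) (the second occurrence adds nothing new). FOLLOW(E') = {), $}.
FOLLOW(T): in E → T E' and E' → + T E', T is followed by E': add FIRST(E') minus ε = {+}; since E' is nullable, also add FOLLOW(E) and FOLLOW(E') = {), $}. FOLLOW(T) = {+, ), $}.
FOLLOW(T'): T' appears at the right end of T → F T' and of T' → * F T', so FOLLOW(T') = FOLLOW(T) = {+, ), $}.
FOLLOW(F): in T → F T' and T' → * F T', F is followed by T': add FIRST(T') minus ε = {*}; since T' is nullable, also add FOLLOW(T) and FOLLOW(T') = {+, ), $}. FOLLOW(F) = {*, +, ), $}.

Final answer: {$, ), *, +}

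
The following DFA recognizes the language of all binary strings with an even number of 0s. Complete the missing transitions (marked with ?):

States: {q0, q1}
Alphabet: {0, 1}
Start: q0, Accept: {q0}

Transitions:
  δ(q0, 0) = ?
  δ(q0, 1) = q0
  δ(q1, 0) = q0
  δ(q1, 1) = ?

What each state remembers (consistent with the given transitions and accept states):
  q0: an even number of 0s has been read so far
  q1: an odd number of 0s has been read so far
Filling in the missing entries:
  δ(q0, 0): in q0 (an even number of 0s has been read so far), after reading 0 we have: an odd number of 0s has been read so far → q1
  δ(q1, 1): in q1 (an odd number of 0s has been read so far), after reading 1 we have: an odd number of 0s has been read so far → q1

Final answer: δ(q0, 0) = q1; δ(q1, 1) = q1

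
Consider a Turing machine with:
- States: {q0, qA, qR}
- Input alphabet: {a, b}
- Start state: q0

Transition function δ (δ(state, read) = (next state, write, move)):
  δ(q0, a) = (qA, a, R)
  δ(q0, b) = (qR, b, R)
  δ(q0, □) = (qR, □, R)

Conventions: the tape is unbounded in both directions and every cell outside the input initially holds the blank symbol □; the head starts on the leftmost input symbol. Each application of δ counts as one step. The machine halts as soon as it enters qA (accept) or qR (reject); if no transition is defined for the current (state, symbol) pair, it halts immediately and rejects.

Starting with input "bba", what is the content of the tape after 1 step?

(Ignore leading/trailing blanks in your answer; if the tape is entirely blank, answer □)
Step 0: [q0]bba (head at position 0)
Step 1: δ(q0, b) = (qR, b, R)  ⊢  b[qR]ba (head at position 1)
Tape after 1 step (ignoring surrounding blanks): bba

Final answer: Tape: bba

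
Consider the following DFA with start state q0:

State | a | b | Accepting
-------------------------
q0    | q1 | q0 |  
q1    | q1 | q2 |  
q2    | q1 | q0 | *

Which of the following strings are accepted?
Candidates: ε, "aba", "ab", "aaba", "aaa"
ε: q0; q0 is not accepting → rejected
"aba": q0 → q1 → q2 → q1; q1 is not accepting → rejected
"ab": q0 → q1 → q2; q2 is accepting → accepted
"aaba": q0 → q1 → q1 → q2 → q1; q1 is not accepting → rejected
"aaa": q0 → q1 → q1 → q1; q1 is not accepting → rejected

Final answer: "ab"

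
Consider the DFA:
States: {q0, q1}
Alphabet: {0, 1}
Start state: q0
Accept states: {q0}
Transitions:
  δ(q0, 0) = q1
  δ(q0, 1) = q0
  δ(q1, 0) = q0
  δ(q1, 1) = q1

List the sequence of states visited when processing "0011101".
Starting at q0
Read '0': q0 -> q1
Read '0': q1 -> q0
Read '1': q0 -> q0
Read '1': q0 -> q0
Read '1': q0 -> q0
Read '0': q0 -> q1
Read '1': q1 -> q1

Final answer: q0 -> q1 -> q0 -> q0 -> q0 -> q0 -> q1 -> q1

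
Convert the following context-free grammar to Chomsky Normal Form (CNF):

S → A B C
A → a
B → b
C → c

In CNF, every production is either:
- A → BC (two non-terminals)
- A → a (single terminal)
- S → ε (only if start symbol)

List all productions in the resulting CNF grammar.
The grammar has no ε-productions or unit productions to eliminate.
A → a is already in CNF (single terminal) – keep it.
B → b is already in CNF (single terminal) – keep it.
C → c is already in CNF (single terminal) – keep it.
S → A B C has 3 symbols on the right: break it into binary productions S → A X0, X0 → B C.
Resulting CNF grammar (5 productions): A → a; B → b; C → c; S → A X0; X0 → B C

Final answer: A → a; B → b; C → c; S → A X0; X0 → B C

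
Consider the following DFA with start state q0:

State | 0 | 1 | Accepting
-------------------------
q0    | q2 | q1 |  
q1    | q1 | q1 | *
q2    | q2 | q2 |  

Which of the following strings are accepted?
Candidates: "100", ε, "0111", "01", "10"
"100": q0 → q1 → q1 → q1; q1 is accepting → accepted
ε: q0; q0 is not accepting → rejected
"0111": q0 → q2 → q2 → q2 → q2; q2 is not accepting → rejected
"01": q0 → q2 → q2; q2 is not accepting → rejected
"10": q0 → q1 → q1; q1 is accepting → accepted

Final answer: "100", "10"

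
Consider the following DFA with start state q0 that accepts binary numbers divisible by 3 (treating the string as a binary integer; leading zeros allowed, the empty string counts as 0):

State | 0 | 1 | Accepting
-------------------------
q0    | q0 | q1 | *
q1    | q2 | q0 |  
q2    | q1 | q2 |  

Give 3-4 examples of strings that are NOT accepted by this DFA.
Any strings that end in a non-accepting state work; for example:
"001": q0 → q0 → q0 → q1; q1 is not accepting → rejected
"0001": q0 → q0 → q0 → q0 → q1; q1 is not accepting → rejected
"0010": q0 → q0 → q0 → q1 → q2; q2 is not accepting → rejected
"0100": q0 → q0 → q1 → q2 → q1; q1 is not accepting → rejected

Final answer: "001", "0001", "0010", "0100"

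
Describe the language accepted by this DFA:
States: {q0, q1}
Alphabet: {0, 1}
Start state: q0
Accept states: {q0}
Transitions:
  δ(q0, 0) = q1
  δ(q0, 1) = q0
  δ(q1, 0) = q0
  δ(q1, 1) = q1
Analyzing the DFA structure:
Start state: q0
Accept states: {q0}
Interpreting what each state remembers (checking against the transitions):
  q0: an even number of 0s has been read so far
  q1: an odd number of 0s has been read so far
  δ(q0, 0): in q0 (an even number of 0s has been read so far), after reading 0 we have: an odd number of 0s has been read so far → q1
  δ(q0, 1): in q0 (an even number of 0s has been read so far), after reading 1 we have: an even number of 0s has been read so far → q0
  δ(q1, 0): in q1 (an odd number of 0s has been read so far), after reading 0 we have: an even number of 0s has been read so far → q0
  δ(q1, 1): in q1 (an odd number of 0s has been read so far), after reading 1 we have: an odd number of 0s has been read so far → q1
A string is accepted iff it ends in {q0}, i.e. an even number of 0s has been read so far.
Language: All binary strings with an even number of 0s

Final answer: All binary strings with an even number of 0s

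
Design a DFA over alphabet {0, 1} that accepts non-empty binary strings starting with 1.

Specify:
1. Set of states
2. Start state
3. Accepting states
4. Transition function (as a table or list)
One valid DFA (any DFA recognizing the same language is acceptable):
States: {q0, q1, q2}
Start: q0
Accepting: {q1}
Transitions (accepting states marked with *):
State | 0 | 1 | Accepting
-------------------------
q0    | q2 | q1 |  
q1    | q1 | q1 | *
q2    | q2 | q2 |  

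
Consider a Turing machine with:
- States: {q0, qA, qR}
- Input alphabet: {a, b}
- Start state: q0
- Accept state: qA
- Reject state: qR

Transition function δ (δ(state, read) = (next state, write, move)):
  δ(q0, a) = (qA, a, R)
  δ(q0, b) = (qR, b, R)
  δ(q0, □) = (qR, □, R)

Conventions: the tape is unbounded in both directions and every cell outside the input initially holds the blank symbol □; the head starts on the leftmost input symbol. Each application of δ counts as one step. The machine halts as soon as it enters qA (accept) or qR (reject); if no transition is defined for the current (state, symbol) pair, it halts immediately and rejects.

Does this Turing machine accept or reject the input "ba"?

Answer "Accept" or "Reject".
Step 0: [q0]ba (head at position 0)
Step 1: δ(q0, b) = (qR, b, R)  ⊢  b[qR]a (head at position 1)
The machine is in qR, so it halts and rejects.

Final answer: Reject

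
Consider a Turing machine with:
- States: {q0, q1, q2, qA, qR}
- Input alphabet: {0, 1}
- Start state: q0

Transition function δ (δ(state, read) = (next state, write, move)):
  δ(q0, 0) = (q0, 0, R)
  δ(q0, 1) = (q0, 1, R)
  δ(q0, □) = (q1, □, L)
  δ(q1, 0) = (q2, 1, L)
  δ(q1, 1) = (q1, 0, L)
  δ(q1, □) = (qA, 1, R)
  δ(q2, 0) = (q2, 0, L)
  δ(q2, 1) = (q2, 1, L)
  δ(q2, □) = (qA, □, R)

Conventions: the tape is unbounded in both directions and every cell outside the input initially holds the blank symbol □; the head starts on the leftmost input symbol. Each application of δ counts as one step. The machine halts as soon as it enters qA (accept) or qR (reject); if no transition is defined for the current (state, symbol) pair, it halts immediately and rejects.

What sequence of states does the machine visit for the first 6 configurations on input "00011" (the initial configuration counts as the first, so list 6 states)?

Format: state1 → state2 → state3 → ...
Step 0: [q0]00011 (head at position 0)
Step 1: δ(q0, 0) = (q0, 0, R)  ⊢  0[q0]0011 (head at position 1)
Step 2: δ(q0, 0) = (q0, 0, R)  ⊢  00[q0]011 (head at position 2)
Step 3: δ(q0, 0) = (q0, 0, R)  ⊢  000[q0]11 (head at position 3)
Step 4: δ(q0, 1) = (q0, 1, R)  ⊢  0001[q0]1 (head at position 4)
Step 5: δ(q0, 1) = (q0, 1, R)  ⊢  00011[q0]□ (head at position 5)
Reading off the states of these 6 configurations: q0 → q0 → q0 → q0 → q0 → q0

Final answer: q0 → q0 → q0 → q0 → q0 → q0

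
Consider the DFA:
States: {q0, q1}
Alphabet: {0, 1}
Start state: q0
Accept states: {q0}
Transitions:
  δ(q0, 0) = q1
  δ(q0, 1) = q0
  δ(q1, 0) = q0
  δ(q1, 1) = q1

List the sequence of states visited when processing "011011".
Starting at q0
Read '0': q0 -> q1
Read '1': q1 -> q1
Read '1': q1 -> q1
Read '0': q1 -> q0
Read '1': q0 -> q0
Read '1': q0 -> q0

Final answer: q0 -> q1 -> q1 -> q1 -> q0 -> q0 -> q0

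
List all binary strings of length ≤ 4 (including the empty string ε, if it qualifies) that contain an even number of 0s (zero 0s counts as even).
Checking every binary string of length 0 to 4:
  Length 0: accepted: ε | rejected: (none)
  Length 1: accepted: 1 | rejected: 0
  Length 2: accepted: 00, 11 | rejected: 01, 10
  Length 3: accepted: 001, 010, 100, 111 | rejected: 000, 011, 101, 110
  Length 4: accepted: 0000, 0011, 0101, 0110, 1001, 1010, 1100, 1111 | rejected: 0001, 0010, 0100, 0111, 1000, 1011, 1101, 1110
Total: 16 string(s).

Final answer: ε, 1, 00, 11, 001, 010, 100, 111, 0000, 0011, 0101, 0110, 1001, 1010, 1100, 1111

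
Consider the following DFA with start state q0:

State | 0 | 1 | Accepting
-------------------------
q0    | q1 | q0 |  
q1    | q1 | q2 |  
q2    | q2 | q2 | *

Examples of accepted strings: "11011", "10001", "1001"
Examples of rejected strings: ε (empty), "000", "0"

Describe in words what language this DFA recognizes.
binary strings containing '01' as a substring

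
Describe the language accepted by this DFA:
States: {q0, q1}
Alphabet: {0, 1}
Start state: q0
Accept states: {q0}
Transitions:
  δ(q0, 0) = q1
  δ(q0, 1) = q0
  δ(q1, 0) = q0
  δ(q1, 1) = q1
Analyzing the DFA structure:
Start state: q0
Accept states: {q0}
Interpreting what each state remembers (checking against the transitions):
  q0: an even number of 0s has been read so far
  q1: an odd number of 0s has been read so far
  δ(q0, 0): in q0 (an even number of 0s has been read so far), after reading 0 we have: an odd number of 0s has been read so far → q1
  δ(q0, 1): in q0 (an even number of 0s has been read so far), after reading 1 we have: an even number of 0s has been read so far → q0
  δ(q1, 0): in q1 (an odd number of 0s has been read so far), after reading 0 we have: an even number of 0s has been read so far → q0
  δ(q1, 1): in q1 (an odd number of 0s has been read so far), after reading 1 we have: an odd number of 0s has been read so far → q1
A string is accepted iff it ends in {q0}, i.e. an even number of 0s has been read so far.
Language: All binary strings with an even number of 0s

Final answer: All binary strings with an even number of 0s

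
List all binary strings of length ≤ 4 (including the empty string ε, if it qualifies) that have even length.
Checking every binary string of length 0 to 4:
  Length 0: accepted: ε | rejected: (none)
  Length 1: accepted: (none) | rejected: 0, 1
  Length 2: accepted: 00, 01, 10, 11 | rejected: (none)
  Length 3: accepted: (none) | rejected: 000, 001, 010, 011, 100, 101, 110, 111
  Length 4: accepted: 0000, 0001, 0010, 0011, 0100, 0101, 0110, 0111, 1000, 1001, 1010, 1011, 1100, 1101, 1110, 1111 | rejected: (none)
Total: 21 string(s).

Final answer: ε, 00, 01, 10, 11, 0000, 0001, 0010, 0011, 0100, 0101, 0110, 0111, 1000, 1001, 1010, 1011, 1100, 1101, 1110, 1111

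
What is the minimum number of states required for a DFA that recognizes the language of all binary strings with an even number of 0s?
Language: binary strings with an even number of 0s
Lower bound (Myhill–Nerode): the prefixes ε, 0 are pairwise distinguishable:
  ε vs 0: suffix ε distinguishes them (ε has zero 0s (accepted), 0 has one 0 (rejected))
So any DFA needs at least 2 states.
Upper bound: a DFA with 2 states exists (one state per class above).
Minimum states: 2

Final answer: 2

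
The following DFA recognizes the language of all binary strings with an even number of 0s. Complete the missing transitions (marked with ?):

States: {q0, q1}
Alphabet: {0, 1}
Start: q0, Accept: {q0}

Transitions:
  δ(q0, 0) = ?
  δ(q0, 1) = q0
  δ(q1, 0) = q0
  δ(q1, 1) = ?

What each state remembers (consistent with the given transitions and accept states):
  q0: an even number of 0s has been read so far
  q1: an odd number of 0s has been read so far
Filling in the missing entries:
  δ(q0, 0): in q0 (an even number of 0s has been read so far), after reading 0 we have: an odd number of 0s has been read so far → q1
  δ(q1, 1): in q1 (an odd number of 0s has been read so far), after reading 1 we have: an odd number of 0s has been read so far → q1

Final answer: δ(q0, 0) = q1; δ(q1, 1) = q1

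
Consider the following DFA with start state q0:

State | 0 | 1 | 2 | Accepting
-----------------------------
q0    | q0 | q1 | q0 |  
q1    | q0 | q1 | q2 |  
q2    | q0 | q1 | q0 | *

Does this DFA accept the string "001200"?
Start in q0.
Read '0': q0 → q0
Read '0': q0 → q0
Read '1': q0 → q1
Read '2': q1 → q2
Read '0': q2 → q0
Read '0': q0 → q0
Final state q0 is not accepting, so the string is rejected.

Final answer: No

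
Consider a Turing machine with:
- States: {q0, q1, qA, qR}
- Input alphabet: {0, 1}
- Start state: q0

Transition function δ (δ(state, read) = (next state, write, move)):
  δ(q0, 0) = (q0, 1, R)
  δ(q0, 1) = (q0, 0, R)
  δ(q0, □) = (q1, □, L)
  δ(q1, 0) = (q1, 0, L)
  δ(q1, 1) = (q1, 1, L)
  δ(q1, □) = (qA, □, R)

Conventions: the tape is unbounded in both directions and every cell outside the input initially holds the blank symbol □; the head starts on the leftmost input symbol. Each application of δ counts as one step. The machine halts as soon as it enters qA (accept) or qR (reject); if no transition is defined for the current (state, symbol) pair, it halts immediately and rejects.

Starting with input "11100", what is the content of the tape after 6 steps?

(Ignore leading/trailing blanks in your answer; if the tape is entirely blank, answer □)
Step 0: [q0]11100 (head at position 0)
Step 1: δ(q0, 1) = (q0, 0, R)  ⊢  0[q0]1100 (head at position 1)
Step 2: δ(q0, 1) = (q0, 0, R)  ⊢  00[q0]100 (head at position 2)
Step 3: δ(q0, 1) = (q0, 0, R)  ⊢  000[q0]00 (head at position 3)
Step 4: δ(q0, 0) = (q0, 1, R)  ⊢  0001[q0]0 (head at position 4)
Step 5: δ(q0, 0) = (q0, 1, R)  ⊢  00011[q0]□ (head at position 5)
Step 6: δ(q0, □) = (q1, □, L)  ⊢  0001[q1]1□ (head at position 4)
Tape after 6 steps (ignoring surrounding blanks): 00011

Final answer: Tape: 00011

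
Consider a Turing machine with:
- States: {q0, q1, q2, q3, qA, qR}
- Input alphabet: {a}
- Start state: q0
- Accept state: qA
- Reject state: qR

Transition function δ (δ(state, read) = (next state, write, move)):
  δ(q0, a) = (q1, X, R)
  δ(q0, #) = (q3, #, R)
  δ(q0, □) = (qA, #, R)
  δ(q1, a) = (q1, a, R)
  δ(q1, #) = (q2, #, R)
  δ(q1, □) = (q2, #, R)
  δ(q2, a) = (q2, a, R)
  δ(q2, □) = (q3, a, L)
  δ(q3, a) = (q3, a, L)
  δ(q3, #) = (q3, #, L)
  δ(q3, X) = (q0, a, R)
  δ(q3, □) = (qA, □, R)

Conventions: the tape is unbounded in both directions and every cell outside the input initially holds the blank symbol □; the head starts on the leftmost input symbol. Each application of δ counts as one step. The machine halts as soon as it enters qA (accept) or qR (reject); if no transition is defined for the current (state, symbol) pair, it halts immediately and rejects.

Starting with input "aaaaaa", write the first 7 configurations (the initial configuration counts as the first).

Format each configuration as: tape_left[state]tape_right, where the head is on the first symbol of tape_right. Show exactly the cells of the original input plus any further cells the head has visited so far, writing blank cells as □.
Step 0: [q0]aaaaaa (head at position 0)
Step 1: δ(q0, a) = (q1, X, R)  ⊢  X[q1]aaaaa (head at position 1)
Step 2: δ(q1, a) = (q1, a, R)  ⊢  Xa[q1]aaaa (head at position 2)
Step 3: δ(q1, a) = (q1, a, R)  ⊢  Xaa[q1]aaa (head at position 3)
Step 4: δ(q1, a) = (q1, a, R)  ⊢  Xaaa[q1]aa (head at position 4)
Step 5: δ(q1, a) = (q1, a, R)  ⊢  Xaaaa[q1]a (head at position 5)
Step 6: δ(q1, a) = (q1, a, R)  ⊢  Xaaaaa[q1]□ (head at position 6)

Final answer: [q0]aaaaaa ⊢ X[q1]aaaaa ⊢ Xa[q1]aaaa ⊢ Xaa[q1]aaa ⊢ Xaaa[q1]aa ⊢ Xaaaa[q1]a ⊢ Xaaaaa[q1]□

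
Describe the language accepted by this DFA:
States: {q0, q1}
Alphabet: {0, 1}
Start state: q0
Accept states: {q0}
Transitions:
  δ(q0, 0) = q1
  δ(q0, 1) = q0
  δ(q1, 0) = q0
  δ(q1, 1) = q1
Analyzing the DFA structure:
Start state: q0
Accept states: {q0}
Interpreting what each state remembers (checking against the transitions):
  q0: an even number of 0s has been read so far
  q1: an odd number of 0s has been read so far
  δ(q0, 0): in q0 (an even number of 0s has been read so far), after reading 0 we have: an odd number of 0s has been read so far → q1
  δ(q0, 1): in q0 (an even number of 0s has been read so far), after reading 1 we have: an even number of 0s has been read so far → q0
  δ(q1, 0): in q1 (an odd number of 0s has been read so far), after reading 0 we have: an even number of 0s has been read so far → q0
  δ(q1, 1): in q1 (an odd number of 0s has been read so far), after reading 1 we have: an odd number of 0s has been read so far → q1
A string is accepted iff it ends in {q0}, i.e. an even number of 0s has been read so far.
Language: All binary strings with an even number of 0s

Final answer: All binary strings with an even number of 0s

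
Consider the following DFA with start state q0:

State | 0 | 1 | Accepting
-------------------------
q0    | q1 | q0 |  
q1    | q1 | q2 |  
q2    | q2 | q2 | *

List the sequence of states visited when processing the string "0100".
q0 → q1 → q2 → q2 → q2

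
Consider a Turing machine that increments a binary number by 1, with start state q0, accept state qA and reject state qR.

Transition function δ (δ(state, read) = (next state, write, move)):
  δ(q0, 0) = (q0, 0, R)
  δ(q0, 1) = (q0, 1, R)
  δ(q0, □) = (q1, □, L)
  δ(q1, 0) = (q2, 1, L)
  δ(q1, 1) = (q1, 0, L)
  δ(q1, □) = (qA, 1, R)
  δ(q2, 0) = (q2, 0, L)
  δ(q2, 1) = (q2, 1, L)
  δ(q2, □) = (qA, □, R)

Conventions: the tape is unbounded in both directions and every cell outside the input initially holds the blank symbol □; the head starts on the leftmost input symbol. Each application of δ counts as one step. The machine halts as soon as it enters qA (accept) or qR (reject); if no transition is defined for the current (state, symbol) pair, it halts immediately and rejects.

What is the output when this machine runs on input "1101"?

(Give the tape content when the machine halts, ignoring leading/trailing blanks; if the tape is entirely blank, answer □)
Step 0: [q0]1101 (head at position 0)
Step 1: δ(q0, 1) = (q0, 1, R)  ⊢  1[q0]101 (head at position 1)
Step 2: δ(q0, 1) = (q0, 1, R)  ⊢  11[q0]01 (head at position 2)
Step 3: δ(q0, 0) = (q0, 0, R)  ⊢  110[q0]1 (head at position 3)
Step 4: δ(q0, 1) = (q0, 1, R)  ⊢  1101[q0]□ (head at position 4)
Step 5: δ(q0, □) = (q1, □, L)  ⊢  110[q1]1□ (head at position 3)
Step 6: δ(q1, 1) = (q1, 0, L)  ⊢  11[q1]00□ (head at position 2)
Step 7: δ(q1, 0) = (q2, 1, L)  ⊢  1[q2]110□ (head at position 1)
Step 8: δ(q2, 1) = (q2, 1, L)  ⊢  [q2]1110□ (head at position 0)
Step 9: δ(q2, 1) = (q2, 1, L)  ⊢  [q2]□1110□ (head at position -1)
Step 10: δ(q2, □) = (qA, □, R)  ⊢  □[qA]1110□ (head at position 0)
The machine is in qA, so it halts and accepts.
Tape content when halted (ignoring surrounding blanks): 1110

Final answer: Output: 1110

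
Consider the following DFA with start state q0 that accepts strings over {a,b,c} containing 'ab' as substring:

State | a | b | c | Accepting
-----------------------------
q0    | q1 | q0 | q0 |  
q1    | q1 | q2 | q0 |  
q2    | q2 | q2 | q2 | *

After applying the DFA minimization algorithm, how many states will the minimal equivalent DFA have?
All 3 states are reachable from q0, so none can be removed as unreachable.
Table-filling: first mark every (accepting, non-accepting) pair as distinguishable (accepting: {q2}; non-accepting: {q0, q1}).
Round 1: (q0, q1) on 'b' go to q0 and q2, already distinguishable → mark.
Every pair of states is distinguishable, so the DFA is already minimal.
Equivalence classes: {q0}, {q1}, {q2} → 3 states.

Final answer: 3 states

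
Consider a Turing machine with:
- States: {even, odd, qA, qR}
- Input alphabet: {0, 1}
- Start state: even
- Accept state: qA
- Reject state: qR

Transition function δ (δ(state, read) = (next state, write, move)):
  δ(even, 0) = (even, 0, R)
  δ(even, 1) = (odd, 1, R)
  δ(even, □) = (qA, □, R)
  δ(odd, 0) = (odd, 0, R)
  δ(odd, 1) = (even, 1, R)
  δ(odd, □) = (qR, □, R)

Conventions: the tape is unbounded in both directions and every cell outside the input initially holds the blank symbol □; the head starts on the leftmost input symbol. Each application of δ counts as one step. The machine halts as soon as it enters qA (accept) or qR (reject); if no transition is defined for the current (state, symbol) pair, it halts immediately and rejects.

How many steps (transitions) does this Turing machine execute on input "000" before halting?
Step 0: [even]000 (head at position 0)
Step 1: δ(even, 0) = (even, 0, R)  ⊢  0[even]00 (head at position 1)
Step 2: δ(even, 0) = (even, 0, R)  ⊢  00[even]0 (head at position 2)
Step 3: δ(even, 0) = (even, 0, R)  ⊢  000[even]□ (head at position 3)
Step 4: δ(even, □) = (qA, □, R)  ⊢  000□[qA]□ (head at position 4)
The machine is in qA, so it halts and accepts.
Number of transitions executed: 4.

Final answer: 4 steps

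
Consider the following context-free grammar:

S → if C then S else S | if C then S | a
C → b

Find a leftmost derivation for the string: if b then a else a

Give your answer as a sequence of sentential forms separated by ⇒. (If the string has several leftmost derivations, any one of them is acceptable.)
Start with S.
Step 1: the leftmost non-terminal is S; apply S → if C then S else S:  if C then S else S
Step 2: the leftmost non-terminal is C; apply C → b:  if b then S else S
Step 3: the leftmost non-terminal is S; apply S → a:  if b then a else S
Step 4: the leftmost non-terminal is S; apply S → a:  if b then a else a

Final answer: S ⇒ if C then S else S ⇒ if b then S else S ⇒ if b then a else S ⇒ if b then a else a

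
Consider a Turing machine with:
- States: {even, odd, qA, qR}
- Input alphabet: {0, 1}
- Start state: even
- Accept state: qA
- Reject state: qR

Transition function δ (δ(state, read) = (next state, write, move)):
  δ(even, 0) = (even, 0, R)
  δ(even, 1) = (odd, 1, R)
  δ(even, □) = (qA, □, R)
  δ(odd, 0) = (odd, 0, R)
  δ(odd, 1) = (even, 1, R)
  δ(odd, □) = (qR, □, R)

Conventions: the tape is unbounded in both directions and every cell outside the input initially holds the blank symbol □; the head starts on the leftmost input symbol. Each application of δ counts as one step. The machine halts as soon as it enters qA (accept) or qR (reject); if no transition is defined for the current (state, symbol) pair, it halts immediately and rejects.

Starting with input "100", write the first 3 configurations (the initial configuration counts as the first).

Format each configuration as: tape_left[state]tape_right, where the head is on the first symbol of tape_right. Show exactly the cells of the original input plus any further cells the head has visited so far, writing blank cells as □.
Step 0: [even]100 (head at position 0)
Step 1: δ(even, 1) = (odd, 1, R)  ⊢  1[odd]00 (head at position 1)
Step 2: δ(odd, 0) = (odd, 0, R)  ⊢  10[odd]0 (head at position 2)

Final answer: [even]100 ⊢ 1[odd]00 ⊢ 10[odd]0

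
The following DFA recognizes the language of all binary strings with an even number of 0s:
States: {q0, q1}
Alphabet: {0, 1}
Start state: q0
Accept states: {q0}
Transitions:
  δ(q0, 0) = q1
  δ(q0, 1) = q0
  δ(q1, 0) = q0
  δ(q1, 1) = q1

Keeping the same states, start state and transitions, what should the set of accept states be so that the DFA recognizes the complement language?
The DFA is complete (every state has a transition on every symbol), so the complement
is recognized by the same DFA with accepting and non-accepting states swapped.
Original accept states: {q0}
Complement accept states = All states - Original accept states
= {q0, q1} - {q0}
= {q1}
Complement language: strings with an ODD number of 0s

Final answer: {q1}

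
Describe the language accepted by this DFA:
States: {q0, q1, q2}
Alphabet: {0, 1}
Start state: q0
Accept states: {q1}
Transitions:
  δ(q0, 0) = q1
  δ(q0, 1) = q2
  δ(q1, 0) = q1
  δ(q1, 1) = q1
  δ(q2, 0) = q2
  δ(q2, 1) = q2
Analyzing the DFA structure:
Start state: q0
Accept states: {q1}
Interpreting what each state remembers (checking against the transitions):
  q0: nothing has been read yet
  q1: the first symbol was 0
  q2: the first symbol was 1 (trap state)
  δ(q0, 0): in q0 (nothing has been read yet), after reading 0 we have: the first symbol was 0 → q1
  δ(q0, 1): in q0 (nothing has been read yet), after reading 1 we have: the first symbol was 1 (trap state) → q2
  δ(q1, 0): in q1 (the first symbol was 0), after reading 0 we have: the first symbol was 0 → q1
  δ(q1, 1): in q1 (the first symbol was 0), after reading 1 we have: the first symbol was 0 → q1
  δ(q2, 0): in q2 (the first symbol was 1 (trap state)), after reading 0 we have: the first symbol was 1 (trap state) → q2
  δ(q2, 1): in q2 (the first symbol was 1 (trap state)), after reading 1 we have: the first symbol was 1 (trap state) → q2
A string is accepted iff it ends in {q1}, i.e. the first symbol was 0.
Language: All binary strings starting with 0

Final answer: All binary strings starting with 0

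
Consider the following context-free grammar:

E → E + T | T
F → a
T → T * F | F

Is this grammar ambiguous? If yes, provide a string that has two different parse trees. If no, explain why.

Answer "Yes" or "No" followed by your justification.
This is the standard stratified expression grammar: '+' is introduced only by the left-recursive rule E → E + T and '*' only by the left-recursive rule T → T * F, with F → a. For any string, the last '+' must be the one produced at the root E (everything after it is a T containing no '+'), and likewise within each T the last '*' is produced at its root. This fixes the parse tree uniquely (left-associative, '*' binding tighter than '+'), so every string has exactly one parse tree.

Final answer: No - the grammar is unambiguous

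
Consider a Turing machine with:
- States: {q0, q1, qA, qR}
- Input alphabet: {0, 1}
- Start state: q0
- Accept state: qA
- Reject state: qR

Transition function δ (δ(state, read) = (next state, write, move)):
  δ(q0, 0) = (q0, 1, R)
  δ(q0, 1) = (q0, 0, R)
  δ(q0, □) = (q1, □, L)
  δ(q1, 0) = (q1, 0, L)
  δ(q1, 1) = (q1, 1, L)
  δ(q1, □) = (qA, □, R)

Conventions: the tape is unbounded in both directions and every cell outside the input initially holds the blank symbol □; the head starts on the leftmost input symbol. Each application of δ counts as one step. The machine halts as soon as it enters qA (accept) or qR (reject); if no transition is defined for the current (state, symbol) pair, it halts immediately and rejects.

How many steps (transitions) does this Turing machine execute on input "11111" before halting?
Step 0: [q0]11111 (head at position 0)
Step 1: δ(q0, 1) = (q0, 0, R)  ⊢  0[q0]1111 (head at position 1)
Step 2: δ(q0, 1) = (q0, 0, R)  ⊢  00[q0]111 (head at position 2)
Step 3: δ(q0, 1) = (q0, 0, R)  ⊢  000[q0]11 (head at position 3)
Step 4: δ(q0, 1) = (q0, 0, R)  ⊢  0000[q0]1 (head at position 4)
Step 5: δ(q0, 1) = (q0, 0, R)  ⊢  00000[q0]□ (head at position 5)
Step 6: δ(q0, □) = (q1, □, L)  ⊢  0000[q1]0□ (head at position 4)
Step 7: δ(q1, 0) = (q1, 0, L)  ⊢  000[q1]00□ (head at position 3)
Step 8: δ(q1, 0) = (q1, 0, L)  ⊢  00[q1]000□ (head at position 2)
Step 9: δ(q1, 0) = (q1, 0, L)  ⊢  0[q1]0000□ (head at position 1)
Step 10: δ(q1, 0) = (q1, 0, L)  ⊢  [q1]00000□ (head at position 0)
Step 11: δ(q1, 0) = (q1, 0, L)  ⊢  [q1]□00000□ (head at position -1)
Step 12: δ(q1, □) = (qA, □, R)  ⊢  □[qA]00000□ (head at position 0)
The machine is in qA, so it halts and accepts.
Number of transitions executed: 12.

Final answer: 12 steps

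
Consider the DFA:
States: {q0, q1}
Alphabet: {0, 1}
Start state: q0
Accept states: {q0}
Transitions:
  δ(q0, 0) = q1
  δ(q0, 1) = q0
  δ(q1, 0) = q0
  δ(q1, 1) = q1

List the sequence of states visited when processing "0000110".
Starting at q0
Read '0': q0 -> q1
Read '0': q1 -> q0
Read '0': q0 -> q1
Read '0': q1 -> q0
Read '1': q0 -> q0
Read '1': q0 -> q0
Read '0': q0 -> q1

Final answer: q0 -> q1 -> q0 -> q1 -> q0 -> q0 -> q0 -> q1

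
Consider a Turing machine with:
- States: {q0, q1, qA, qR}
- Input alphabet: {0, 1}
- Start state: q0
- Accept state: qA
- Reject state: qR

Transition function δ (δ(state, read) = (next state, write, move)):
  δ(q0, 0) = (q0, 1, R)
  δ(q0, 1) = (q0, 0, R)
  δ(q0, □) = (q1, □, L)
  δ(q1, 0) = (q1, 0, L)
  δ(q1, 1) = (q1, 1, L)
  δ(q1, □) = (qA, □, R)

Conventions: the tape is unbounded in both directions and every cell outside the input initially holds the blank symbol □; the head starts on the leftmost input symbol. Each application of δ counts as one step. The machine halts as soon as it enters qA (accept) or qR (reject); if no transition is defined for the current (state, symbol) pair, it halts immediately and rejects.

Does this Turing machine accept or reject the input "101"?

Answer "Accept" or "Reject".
Step 0: [q0]101 (head at position 0)
Step 1: δ(q0, 1) = (q0, 0, R)  ⊢  0[q0]01 (head at position 1)
Step 2: δ(q0, 0) = (q0, 1, R)  ⊢  01[q0]1 (head at position 2)
Step 3: δ(q0, 1) = (q0, 0, R)  ⊢  010[q0]□ (head at position 3)
Step 4: δ(q0, □) = (q1, □, L)  ⊢  01[q1]0□ (head at position 2)
Step 5: δ(q1, 0) = (q1, 0, L)  ⊢  0[q1]10□ (head at position 1)
Step 6: δ(q1, 1) = (q1, 1, L)  ⊢  [q1]010□ (head at position 0)
Step 7: δ(q1, 0) = (q1, 0, L)  ⊢  [q1]□010□ (head at position -1)
Step 8: δ(q1, □) = (qA, □, R)  ⊢  □[qA]010□ (head at position 0)
The machine is in qA, so it halts and accepts.

Final answer: Accept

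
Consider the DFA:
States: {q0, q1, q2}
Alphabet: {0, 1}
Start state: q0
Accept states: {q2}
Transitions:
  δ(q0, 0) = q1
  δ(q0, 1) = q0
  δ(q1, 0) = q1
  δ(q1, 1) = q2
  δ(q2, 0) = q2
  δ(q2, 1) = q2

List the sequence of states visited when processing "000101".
Starting at q0
Read '0': q0 -> q1
Read '0': q1 -> q1
Read '0': q1 -> q1
Read '1': q1 -> q2
Read '0': q2 -> q2
Read '1': q2 -> q2

Final answer: q0 -> q1 -> q1 -> q1 -> q2 -> q2 -> q2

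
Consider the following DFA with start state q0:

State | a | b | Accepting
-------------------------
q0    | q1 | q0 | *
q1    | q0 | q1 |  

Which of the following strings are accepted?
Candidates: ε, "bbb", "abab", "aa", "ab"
ε: q0; q0 is accepting → accepted
"bbb": q0 → q0 → q0 → q0; q0 is accepting → accepted
"abab": q0 → q1 → q1 → q0 → q0; q0 is accepting → accepted
"aa": q0 → q1 → q0; q0 is accepting → accepted
"ab": q0 → q1 → q1; q1 is not accepting → rejected

Final answer: ε, "bbb", "abab", "aa"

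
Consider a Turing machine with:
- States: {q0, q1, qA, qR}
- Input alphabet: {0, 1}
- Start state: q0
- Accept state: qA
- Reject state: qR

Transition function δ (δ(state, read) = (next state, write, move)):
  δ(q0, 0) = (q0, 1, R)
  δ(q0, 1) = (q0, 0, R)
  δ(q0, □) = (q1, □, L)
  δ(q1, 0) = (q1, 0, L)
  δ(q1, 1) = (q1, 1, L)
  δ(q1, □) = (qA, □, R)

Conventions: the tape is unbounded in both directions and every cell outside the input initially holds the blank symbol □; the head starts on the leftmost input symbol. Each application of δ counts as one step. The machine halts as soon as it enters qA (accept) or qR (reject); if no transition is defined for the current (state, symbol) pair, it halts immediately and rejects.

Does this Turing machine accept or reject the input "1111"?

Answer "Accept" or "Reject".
Step 0: [q0]1111 (head at position 0)
Step 1: δ(q0, 1) = (q0, 0, R)  ⊢  0[q0]111 (head at position 1)
Step 2: δ(q0, 1) = (q0, 0, R)  ⊢  00[q0]11 (head at position 2)
Step 3: δ(q0, 1) = (q0, 0, R)  ⊢  000[q0]1 (head at position 3)
Step 4: δ(q0, 1) = (q0, 0, R)  ⊢  0000[q0]□ (head at position 4)
Step 5: δ(q0, □) = (q1, □, L)  ⊢  000[q1]0□ (head at position 3)
Step 6: δ(q1, 0) = (q1, 0, L)  ⊢  00[q1]00□ (head at position 2)
Step 7: δ(q1, 0) = (q1, 0, L)  ⊢  0[q1]000□ (head at position 1)
Step 8: δ(q1, 0) = (q1, 0, L)  ⊢  [q1]0000□ (head at position 0)
Step 9: δ(q1, 0) = (q1, 0, L)  ⊢  [q1]□0000□ (head at position -1)
Step 10: δ(q1, □) = (qA, □, R)  ⊢  □[qA]0000□ (head at position 0)
The machine is in qA, so it halts and accepts.

Final answer: Accept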